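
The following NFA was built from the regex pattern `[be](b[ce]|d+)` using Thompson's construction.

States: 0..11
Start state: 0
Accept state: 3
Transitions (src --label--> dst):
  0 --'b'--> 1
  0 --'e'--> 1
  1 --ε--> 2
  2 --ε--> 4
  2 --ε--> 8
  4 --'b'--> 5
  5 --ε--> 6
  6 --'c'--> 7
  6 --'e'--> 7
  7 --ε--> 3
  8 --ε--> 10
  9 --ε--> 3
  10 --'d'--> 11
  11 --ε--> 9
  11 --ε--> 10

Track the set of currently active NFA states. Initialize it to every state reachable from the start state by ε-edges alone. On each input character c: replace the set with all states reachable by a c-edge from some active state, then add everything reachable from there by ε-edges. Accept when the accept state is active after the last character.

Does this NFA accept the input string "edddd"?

Answer: ACCEPT

Steps:
start: ε-closure({0}) = {0}
'e' @ 1: {1,2,4,8,10}
'd' @ 2: {3,9,10,11}  [accepting]
'd' @ 3: {3,9,10,11}  [accepting]
'd' @ 4: {3,9,10,11}  [accepting]
'd' @ 5: {3,9,10,11}  [accepting]
after full input: {3,9,10,11}  (accept=3 in)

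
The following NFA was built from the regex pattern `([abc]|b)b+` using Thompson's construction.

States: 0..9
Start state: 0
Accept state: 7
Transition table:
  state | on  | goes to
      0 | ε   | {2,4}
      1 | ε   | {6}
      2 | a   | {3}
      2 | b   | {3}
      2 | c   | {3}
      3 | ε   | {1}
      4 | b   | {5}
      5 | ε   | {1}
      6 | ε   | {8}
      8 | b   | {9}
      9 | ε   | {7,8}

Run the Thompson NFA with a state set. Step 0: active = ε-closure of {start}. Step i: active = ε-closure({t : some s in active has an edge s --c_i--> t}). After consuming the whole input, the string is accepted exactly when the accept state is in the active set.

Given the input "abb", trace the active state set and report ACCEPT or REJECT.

start: ε-closure({0}) = {0,2,4}
'a' @ 1: {1,3,6,8}
'b' @ 2: {7,8,9}  [accepting]
'b' @ 3: {7,8,9}  [accepting]
after full input: {7,8,9}  (accept=7 in)

Answer: ACCEPT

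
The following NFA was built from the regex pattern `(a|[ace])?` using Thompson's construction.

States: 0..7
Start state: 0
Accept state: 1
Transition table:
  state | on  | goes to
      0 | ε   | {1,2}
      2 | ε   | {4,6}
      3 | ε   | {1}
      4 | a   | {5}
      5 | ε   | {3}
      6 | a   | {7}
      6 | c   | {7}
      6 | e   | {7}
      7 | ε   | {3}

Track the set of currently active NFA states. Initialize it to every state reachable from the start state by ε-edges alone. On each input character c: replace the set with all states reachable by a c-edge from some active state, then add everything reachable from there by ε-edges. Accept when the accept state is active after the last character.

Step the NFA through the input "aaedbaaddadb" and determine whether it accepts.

initial (ε-close {0}): {0,1,2,4,6}
'a' @ 1: {1,3,5,7}  (accept∈set)
'a' @ 2: {}  — state set empty
rest 'edbaaddadb' ignored (set empty)
final: {}; accept 1 not in set

Answer: REJECT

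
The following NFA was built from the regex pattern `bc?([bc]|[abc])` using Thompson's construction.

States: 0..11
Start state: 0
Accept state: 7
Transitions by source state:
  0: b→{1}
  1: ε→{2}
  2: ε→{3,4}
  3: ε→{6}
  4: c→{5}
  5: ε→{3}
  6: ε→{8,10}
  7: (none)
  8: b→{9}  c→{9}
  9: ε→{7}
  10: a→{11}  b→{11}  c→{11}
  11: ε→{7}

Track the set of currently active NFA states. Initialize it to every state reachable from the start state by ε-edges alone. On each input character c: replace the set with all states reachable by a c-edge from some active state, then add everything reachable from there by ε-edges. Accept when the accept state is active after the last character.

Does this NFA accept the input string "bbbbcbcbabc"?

Answer: REJECT

Trace:
initial (ε-close {0}): {0}
'b' @ 1: {1,2,3,4,6,8,10}
'b' @ 2: {7,9,11}  (accept∈set)
'b' @ 3: {}  — no active states
rest 'bcbcbabc' ignored (set empty)
end set {} — state 7 not in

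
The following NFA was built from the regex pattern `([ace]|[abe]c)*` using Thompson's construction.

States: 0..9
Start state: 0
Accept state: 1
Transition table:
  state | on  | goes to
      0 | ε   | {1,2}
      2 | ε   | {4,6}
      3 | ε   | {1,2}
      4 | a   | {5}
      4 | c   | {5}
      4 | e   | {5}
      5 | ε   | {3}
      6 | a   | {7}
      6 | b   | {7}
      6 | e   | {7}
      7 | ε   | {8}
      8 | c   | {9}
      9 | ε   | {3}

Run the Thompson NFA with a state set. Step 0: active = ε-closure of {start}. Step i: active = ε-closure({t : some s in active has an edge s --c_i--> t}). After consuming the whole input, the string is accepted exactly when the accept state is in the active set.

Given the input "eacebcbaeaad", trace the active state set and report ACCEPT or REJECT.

Answer: REJECT

Steps:
S₀ = ε-closure({0}) = {0,1,2,4,6}
'e' @ 1: {1,2,3,4,5,6,7,8}  ✓accept
'a' @ 2: {1,2,3,4,5,6,7,8}  ✓accept
'c' @ 3: {1,2,3,4,5,6,9}  ✓accept
'e' @ 4: {1,2,3,4,5,6,7,8}  ✓accept
'b' @ 5: {7,8}
'c' @ 6: {1,2,3,4,6,9}  ✓accept
'b' @ 7: {7,8}
'a' @ 8: {}  — state set empty
rest 'eaad' ignored (set empty)
final: {}; accept 1 not in set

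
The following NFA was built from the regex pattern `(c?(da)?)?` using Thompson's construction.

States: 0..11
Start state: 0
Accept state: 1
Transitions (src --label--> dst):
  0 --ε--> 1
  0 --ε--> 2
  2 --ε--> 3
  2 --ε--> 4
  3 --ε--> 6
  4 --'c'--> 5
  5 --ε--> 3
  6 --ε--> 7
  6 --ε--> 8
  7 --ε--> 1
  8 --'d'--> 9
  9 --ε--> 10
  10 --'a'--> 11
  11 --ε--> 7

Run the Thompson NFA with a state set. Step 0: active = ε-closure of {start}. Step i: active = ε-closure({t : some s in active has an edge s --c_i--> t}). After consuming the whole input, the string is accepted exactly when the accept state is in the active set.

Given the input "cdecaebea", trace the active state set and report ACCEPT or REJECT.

S₀ = ε-closure({0}) = {0,1,2,3,4,6,7,8}
'c' @ 1: {1,3,5,6,7,8}  [accepting]
'd' @ 2: {9,10}
'e' @ 3: {}  — no active states
rest 'caebea' ignored (set empty)
after full input: {}  (accept=1 not in)

Answer: REJECT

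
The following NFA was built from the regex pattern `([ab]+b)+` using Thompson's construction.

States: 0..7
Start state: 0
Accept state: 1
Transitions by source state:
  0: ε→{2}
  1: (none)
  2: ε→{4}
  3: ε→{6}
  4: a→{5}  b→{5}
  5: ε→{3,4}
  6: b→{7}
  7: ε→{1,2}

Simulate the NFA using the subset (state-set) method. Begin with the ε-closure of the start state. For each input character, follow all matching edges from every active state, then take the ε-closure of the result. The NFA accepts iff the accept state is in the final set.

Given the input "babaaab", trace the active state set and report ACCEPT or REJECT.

S₀ = ε-closure({0}) = {0,2,4}
'b' @ 1: {3,4,5,6}
'a' @ 2: {3,4,5,6}
'b' @ 3: {1,2,3,4,5,6,7}  [accepting]
'a' @ 4: {3,4,5,6}
'a' @ 5: {3,4,5,6}
'a' @ 6: {3,4,5,6}
'b' @ 7: {1,2,3,4,5,6,7}  [accepting]
end set {1,2,3,4,5,6,7} — state 1 in

Answer: ACCEPT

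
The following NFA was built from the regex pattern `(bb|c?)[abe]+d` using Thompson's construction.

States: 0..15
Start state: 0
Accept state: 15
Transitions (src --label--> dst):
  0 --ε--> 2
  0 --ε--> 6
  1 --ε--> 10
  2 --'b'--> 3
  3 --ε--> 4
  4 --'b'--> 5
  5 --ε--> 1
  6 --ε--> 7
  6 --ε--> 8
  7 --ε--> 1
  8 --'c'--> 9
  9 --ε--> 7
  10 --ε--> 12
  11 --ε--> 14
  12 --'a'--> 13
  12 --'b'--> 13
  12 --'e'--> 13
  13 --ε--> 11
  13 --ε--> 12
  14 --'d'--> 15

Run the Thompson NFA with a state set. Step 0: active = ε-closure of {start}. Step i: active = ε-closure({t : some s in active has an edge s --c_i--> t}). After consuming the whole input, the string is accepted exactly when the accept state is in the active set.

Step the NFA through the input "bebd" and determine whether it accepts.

Answer: ACCEPT

Steps:
start: ε-closure({0}) = {0,1,2,6,7,8,10,12}
'b' @ 1: {3,4,11,12,13,14}
'e' @ 2: {11,12,13,14}
'b' @ 3: {11,12,13,14}
'd' @ 4: {15}  ✓accept
end set {15} — state 15 in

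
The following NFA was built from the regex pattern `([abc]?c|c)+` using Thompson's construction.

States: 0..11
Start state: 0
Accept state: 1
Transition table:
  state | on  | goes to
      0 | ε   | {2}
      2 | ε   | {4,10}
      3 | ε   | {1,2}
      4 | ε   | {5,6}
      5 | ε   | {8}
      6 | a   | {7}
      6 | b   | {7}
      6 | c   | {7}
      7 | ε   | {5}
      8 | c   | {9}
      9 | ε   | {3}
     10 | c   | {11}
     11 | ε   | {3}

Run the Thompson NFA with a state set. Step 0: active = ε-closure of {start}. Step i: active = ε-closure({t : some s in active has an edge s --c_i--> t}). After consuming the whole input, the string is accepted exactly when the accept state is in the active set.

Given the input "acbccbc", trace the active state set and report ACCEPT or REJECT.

Answer: ACCEPT

Derivation:
initial (ε-close {0}): {0,2,4,5,6,8,10}
'a' @ 1: {5,7,8}
'c' @ 2: {1,2,3,4,5,6,8,9,10}  ✓accept
'b' @ 3: {5,7,8}
'c' @ 4: {1,2,3,4,5,6,8,9,10}  ✓accept
'c' @ 5: {1,2,3,4,5,6,7,8,9,10,11}  ✓accept
'b' @ 6: {5,7,8}
'c' @ 7: {1,2,3,4,5,6,8,9,10}  ✓accept
final: {1,2,3,4,5,6,8,9,10}; accept 1 in set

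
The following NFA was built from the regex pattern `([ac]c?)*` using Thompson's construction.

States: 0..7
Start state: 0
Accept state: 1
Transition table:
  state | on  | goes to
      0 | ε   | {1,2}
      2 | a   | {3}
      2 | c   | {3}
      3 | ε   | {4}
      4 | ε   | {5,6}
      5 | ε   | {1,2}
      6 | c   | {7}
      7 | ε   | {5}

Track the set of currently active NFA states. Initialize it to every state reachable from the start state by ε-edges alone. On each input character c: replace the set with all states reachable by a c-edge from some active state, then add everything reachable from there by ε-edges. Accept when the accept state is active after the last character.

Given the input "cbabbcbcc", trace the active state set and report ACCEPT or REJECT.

start: ε-closure({0}) = {0,1,2}
'c' @ 1: {1,2,3,4,5,6}  ✓accept
'b' @ 2: {}  — no active states
rest 'abbcbcc' ignored (set empty)
final: {}; accept 1 not in set

Answer: REJECT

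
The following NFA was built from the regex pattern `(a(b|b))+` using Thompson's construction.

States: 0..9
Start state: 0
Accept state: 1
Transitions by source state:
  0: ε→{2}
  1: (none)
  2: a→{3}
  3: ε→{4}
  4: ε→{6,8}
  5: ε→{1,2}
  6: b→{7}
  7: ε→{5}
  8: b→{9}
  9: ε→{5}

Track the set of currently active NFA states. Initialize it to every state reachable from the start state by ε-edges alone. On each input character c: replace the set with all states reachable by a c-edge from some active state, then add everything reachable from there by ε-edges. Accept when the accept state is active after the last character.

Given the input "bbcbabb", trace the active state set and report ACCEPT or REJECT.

Answer: REJECT

Steps:
S₀ = ε-closure({0}) = {0,2}
'b' @ 1: {}  — state set empty
rest 'bcbabb' ignored (set empty)
final: {}; accept 1 not in set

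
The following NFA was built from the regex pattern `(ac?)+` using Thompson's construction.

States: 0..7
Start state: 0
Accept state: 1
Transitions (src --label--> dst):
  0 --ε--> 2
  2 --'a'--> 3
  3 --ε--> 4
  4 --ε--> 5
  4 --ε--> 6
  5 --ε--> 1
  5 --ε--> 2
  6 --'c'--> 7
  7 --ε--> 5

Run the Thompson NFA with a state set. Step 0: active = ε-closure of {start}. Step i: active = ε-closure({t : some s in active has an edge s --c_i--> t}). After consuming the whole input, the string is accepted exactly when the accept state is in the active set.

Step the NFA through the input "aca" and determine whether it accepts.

initial (ε-close {0}): {0,2}
'a' @ 1: {1,2,3,4,5,6}  ✓accept
'c' @ 2: {1,2,5,7}  ✓accept
'a' @ 3: {1,2,3,4,5,6}  ✓accept
final: {1,2,3,4,5,6}; accept 1 in set

Answer: ACCEPT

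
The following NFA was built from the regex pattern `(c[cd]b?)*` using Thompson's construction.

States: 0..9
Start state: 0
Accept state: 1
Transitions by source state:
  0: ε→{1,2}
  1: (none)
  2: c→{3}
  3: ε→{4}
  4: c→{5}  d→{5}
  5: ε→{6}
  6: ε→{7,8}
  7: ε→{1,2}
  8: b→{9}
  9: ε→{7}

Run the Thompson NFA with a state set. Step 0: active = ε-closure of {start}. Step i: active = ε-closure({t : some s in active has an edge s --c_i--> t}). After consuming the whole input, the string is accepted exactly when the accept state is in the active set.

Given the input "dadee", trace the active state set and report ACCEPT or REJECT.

Answer: REJECT

Steps:
initial (ε-close {0}): {0,1,2}
'd' @ 1: {}  — state set empty
rest 'adee' ignored (set empty)
end set {} — state 1 not in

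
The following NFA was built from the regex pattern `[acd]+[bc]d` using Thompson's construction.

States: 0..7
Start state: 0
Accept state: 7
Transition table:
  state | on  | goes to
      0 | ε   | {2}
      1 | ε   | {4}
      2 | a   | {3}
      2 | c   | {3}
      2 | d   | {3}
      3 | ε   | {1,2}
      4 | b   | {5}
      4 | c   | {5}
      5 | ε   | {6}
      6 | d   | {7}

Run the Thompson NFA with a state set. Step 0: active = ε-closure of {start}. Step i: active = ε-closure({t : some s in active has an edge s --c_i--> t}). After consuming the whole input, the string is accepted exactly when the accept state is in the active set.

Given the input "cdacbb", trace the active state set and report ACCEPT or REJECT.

Answer: REJECT

Trace:
start: ε-closure({0}) = {0,2}
'c' @ 1: {1,2,3,4}
'd' @ 2: {1,2,3,4}
'a' @ 3: {1,2,3,4}
'c' @ 4: {1,2,3,4,5,6}
'b' @ 5: {5,6}
'b' @ 6: {}  — state set empty
final: {}; accept 7 not in set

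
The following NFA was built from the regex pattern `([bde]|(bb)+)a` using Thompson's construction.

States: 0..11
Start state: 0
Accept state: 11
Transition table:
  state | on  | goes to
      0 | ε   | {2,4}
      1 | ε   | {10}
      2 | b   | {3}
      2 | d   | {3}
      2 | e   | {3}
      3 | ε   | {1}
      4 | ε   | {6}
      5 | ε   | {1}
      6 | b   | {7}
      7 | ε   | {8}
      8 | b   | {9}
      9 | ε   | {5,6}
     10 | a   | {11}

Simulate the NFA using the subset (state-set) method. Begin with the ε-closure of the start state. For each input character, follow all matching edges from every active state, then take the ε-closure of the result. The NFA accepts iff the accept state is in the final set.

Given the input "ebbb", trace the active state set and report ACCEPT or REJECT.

Answer: REJECT

Steps:
S₀ = ε-closure({0}) = {0,2,4,6}
'e' @ 1: {1,3,10}
'b' @ 2: {}  — dead — no transitions
rest 'bb' ignored (set empty)
end set {} — state 11 not in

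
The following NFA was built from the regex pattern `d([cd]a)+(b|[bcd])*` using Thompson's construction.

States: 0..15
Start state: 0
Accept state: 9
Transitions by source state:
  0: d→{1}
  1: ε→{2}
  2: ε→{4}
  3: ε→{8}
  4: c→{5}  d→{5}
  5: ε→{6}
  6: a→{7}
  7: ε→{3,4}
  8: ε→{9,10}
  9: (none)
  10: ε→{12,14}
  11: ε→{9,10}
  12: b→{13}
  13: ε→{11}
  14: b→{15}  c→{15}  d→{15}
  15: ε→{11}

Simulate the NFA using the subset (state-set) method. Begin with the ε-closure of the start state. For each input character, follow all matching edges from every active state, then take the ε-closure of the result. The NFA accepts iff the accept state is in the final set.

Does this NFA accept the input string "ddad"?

Answer: ACCEPT

Derivation:
start: ε-closure({0}) = {0}
'd' @ 1: {1,2,4}
'd' @ 2: {5,6}
'a' @ 3: {3,4,7,8,9,10,12,14}  ✓accept
'd' @ 4: {5,6,9,10,11,12,14,15}  ✓accept
after full input: {5,6,9,10,11,12,14,15}  (accept=9 in)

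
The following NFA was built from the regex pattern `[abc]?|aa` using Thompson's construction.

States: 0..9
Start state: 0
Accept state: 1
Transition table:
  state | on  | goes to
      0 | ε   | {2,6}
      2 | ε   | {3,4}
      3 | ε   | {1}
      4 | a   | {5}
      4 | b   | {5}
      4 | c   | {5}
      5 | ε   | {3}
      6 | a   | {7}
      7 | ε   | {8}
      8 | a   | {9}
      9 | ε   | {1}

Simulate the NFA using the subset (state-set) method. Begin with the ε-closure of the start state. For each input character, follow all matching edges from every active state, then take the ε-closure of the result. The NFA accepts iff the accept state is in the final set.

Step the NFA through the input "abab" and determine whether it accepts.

S₀ = ε-closure({0}) = {0,1,2,3,4,6}
'a' @ 1: {1,3,5,7,8}  [accepting]
'b' @ 2: {}  — no active states
rest 'ab' ignored (set empty)
final: {}; accept 1 not in set

Answer: REJECT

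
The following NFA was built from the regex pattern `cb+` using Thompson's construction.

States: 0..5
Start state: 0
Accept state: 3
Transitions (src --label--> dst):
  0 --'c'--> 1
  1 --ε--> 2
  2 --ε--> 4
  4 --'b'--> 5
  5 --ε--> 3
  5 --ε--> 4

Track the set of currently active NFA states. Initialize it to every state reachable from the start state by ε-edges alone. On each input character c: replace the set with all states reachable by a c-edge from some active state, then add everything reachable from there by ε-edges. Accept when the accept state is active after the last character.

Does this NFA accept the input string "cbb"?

Answer: ACCEPT

Steps:
initial (ε-close {0}): {0}
'c' @ 1: {1,2,4}
'b' @ 2: {3,4,5}  (accept∈set)
'b' @ 3: {3,4,5}  (accept∈set)
after full input: {3,4,5}  (accept=3 in)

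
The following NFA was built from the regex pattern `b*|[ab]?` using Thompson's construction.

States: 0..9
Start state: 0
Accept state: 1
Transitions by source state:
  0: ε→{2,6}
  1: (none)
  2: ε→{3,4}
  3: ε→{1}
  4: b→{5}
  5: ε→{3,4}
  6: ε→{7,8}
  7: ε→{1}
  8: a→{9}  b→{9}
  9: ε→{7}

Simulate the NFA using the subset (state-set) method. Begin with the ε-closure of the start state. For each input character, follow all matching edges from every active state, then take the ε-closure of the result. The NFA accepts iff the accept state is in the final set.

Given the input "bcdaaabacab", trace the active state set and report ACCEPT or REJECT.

S₀ = ε-closure({0}) = {0,1,2,3,4,6,7,8}
'b' @ 1: {1,3,4,5,7,9}  [accepting]
'c' @ 2: {}  — state set empty
rest 'daaabacab' ignored (set empty)
after full input: {}  (accept=1 not in)

Answer: REJECT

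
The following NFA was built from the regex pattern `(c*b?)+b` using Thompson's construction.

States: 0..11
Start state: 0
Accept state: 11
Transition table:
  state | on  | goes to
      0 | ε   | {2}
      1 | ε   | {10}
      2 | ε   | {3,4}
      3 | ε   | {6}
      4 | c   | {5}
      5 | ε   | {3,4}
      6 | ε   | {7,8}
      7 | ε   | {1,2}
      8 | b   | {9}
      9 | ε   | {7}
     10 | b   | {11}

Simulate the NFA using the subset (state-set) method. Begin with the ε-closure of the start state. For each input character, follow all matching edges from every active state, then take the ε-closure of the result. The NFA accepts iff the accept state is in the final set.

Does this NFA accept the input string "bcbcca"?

start: ε-closure({0}) = {0,1,2,3,4,6,7,8,10}
'b' @ 1: {1,2,3,4,6,7,8,9,10,11}  [accepting]
'c' @ 2: {1,2,3,4,5,6,7,8,10}
'b' @ 3: {1,2,3,4,6,7,8,9,10,11}  [accepting]
'c' @ 4: {1,2,3,4,5,6,7,8,10}
'c' @ 5: {1,2,3,4,5,6,7,8,10}
'a' @ 6: {}  — dead — no transitions
end set {} — state 11 not in

Answer: REJECT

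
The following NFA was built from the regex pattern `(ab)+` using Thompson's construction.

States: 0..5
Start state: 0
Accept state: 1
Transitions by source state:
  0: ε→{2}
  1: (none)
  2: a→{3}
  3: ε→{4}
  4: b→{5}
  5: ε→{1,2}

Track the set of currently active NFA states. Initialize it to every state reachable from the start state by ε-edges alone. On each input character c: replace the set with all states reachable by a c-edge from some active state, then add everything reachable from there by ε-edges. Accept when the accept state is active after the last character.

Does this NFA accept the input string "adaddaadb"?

Answer: REJECT

Derivation:
initial (ε-close {0}): {0,2}
'a' @ 1: {3,4}
'd' @ 2: {}  — no active states
rest 'addaadb' ignored (set empty)
end set {} — state 1 not in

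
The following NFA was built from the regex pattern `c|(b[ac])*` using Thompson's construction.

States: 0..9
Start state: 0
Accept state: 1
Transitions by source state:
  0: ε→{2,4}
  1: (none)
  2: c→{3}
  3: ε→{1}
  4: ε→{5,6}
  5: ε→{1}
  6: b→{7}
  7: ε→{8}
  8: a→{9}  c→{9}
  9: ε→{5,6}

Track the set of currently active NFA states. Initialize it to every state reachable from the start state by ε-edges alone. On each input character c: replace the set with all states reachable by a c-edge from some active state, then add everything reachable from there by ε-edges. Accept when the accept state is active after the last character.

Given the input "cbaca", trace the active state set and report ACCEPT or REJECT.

start: ε-closure({0}) = {0,1,2,4,5,6}
'c' @ 1: {1,3}  (accept∈set)
'b' @ 2: {}  — no active states
rest 'aca' ignored (set empty)
after full input: {}  (accept=1 not in)

Answer: REJECT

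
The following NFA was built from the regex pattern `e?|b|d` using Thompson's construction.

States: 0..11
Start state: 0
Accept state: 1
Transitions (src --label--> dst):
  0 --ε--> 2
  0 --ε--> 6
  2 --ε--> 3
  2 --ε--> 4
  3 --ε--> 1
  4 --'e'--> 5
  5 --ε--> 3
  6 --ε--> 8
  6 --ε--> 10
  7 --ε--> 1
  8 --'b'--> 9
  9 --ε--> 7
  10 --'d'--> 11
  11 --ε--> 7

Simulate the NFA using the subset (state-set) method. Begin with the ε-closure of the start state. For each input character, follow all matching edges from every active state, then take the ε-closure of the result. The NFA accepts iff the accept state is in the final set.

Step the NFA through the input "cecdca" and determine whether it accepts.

initial (ε-close {0}): {0,1,2,3,4,6,8,10}
'c' @ 1: {}  — state set empty
rest 'ecdca' ignored (set empty)
final: {}; accept 1 not in set

Answer: REJECT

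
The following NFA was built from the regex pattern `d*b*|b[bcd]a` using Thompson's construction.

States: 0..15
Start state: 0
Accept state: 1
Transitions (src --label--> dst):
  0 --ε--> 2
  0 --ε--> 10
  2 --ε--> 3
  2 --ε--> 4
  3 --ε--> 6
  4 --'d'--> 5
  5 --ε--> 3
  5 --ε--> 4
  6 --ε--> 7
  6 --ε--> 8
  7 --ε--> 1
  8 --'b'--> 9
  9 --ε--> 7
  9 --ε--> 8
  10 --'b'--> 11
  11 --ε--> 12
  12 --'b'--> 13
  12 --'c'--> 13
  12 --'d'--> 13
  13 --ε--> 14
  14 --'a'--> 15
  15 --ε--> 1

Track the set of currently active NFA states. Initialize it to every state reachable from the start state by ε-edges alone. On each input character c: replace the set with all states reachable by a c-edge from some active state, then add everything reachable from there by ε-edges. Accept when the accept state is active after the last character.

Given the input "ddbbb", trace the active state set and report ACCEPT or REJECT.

initial (ε-close {0}): {0,1,2,3,4,6,7,8,10}
'd' @ 1: {1,3,4,5,6,7,8}  [accepting]
'd' @ 2: {1,3,4,5,6,7,8}  [accepting]
'b' @ 3: {1,7,8,9}  [accepting]
'b' @ 4: {1,7,8,9}  [accepting]
'b' @ 5: {1,7,8,9}  [accepting]
end set {1,7,8,9} — state 1 in

Answer: ACCEPT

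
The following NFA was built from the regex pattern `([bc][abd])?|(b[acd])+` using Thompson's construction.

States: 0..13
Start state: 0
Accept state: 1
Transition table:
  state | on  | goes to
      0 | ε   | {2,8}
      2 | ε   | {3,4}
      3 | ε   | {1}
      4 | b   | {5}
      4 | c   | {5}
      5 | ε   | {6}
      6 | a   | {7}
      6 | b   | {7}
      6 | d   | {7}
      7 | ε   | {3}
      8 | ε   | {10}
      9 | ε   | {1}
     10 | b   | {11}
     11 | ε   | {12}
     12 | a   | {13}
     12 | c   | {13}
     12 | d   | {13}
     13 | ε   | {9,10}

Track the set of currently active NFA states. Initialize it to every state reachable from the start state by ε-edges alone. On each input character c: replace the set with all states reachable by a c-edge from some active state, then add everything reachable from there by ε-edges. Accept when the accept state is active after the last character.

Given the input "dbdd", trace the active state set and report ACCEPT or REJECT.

Answer: REJECT

Derivation:
S₀ = ε-closure({0}) = {0,1,2,3,4,8,10}
'd' @ 1: {}  — no active states
rest 'bdd' ignored (set empty)
end set {} — state 1 not in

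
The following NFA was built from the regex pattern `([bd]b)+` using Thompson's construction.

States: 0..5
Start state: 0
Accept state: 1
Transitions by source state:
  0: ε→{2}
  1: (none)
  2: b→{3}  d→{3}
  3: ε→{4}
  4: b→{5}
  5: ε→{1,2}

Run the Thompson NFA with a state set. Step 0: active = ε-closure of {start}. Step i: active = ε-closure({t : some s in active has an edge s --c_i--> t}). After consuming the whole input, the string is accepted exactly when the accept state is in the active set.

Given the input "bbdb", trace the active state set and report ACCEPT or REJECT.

S₀ = ε-closure({0}) = {0,2}
'b' @ 1: {3,4}
'b' @ 2: {1,2,5}  ✓accept
'd' @ 3: {3,4}
'b' @ 4: {1,2,5}  ✓accept
after full input: {1,2,5}  (accept=1 in)

Answer: ACCEPT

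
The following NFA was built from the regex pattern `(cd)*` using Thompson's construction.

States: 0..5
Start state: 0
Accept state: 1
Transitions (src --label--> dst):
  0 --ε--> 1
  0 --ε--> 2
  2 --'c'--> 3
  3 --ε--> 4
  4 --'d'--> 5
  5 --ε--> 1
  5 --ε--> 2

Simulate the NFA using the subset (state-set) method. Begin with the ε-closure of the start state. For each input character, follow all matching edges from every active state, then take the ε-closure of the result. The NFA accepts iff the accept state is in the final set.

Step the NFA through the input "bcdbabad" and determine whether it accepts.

start: ε-closure({0}) = {0,1,2}
'b' @ 1: {}  — dead — no transitions
rest 'cdbabad' ignored (set empty)
final: {}; accept 1 not in set

Answer: REJECT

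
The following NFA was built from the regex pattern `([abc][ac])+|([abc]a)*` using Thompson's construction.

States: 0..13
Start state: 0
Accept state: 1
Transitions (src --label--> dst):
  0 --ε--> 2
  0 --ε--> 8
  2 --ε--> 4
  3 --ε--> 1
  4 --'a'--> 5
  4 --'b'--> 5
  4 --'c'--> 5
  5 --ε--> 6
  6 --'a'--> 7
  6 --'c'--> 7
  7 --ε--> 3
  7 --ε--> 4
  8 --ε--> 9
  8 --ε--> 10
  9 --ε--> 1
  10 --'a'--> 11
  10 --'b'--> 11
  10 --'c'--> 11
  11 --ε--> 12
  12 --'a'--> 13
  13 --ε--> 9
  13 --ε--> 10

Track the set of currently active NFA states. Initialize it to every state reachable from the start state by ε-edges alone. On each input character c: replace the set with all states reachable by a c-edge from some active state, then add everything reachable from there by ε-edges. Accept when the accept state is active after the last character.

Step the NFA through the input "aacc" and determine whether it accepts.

Answer: ACCEPT

Derivation:
start: ε-closure({0}) = {0,1,2,4,8,9,10}
'a' @ 1: {5,6,11,12}
'a' @ 2: {1,3,4,7,9,10,13}  [accepting]
'c' @ 3: {5,6,11,12}
'c' @ 4: {1,3,4,7}  [accepting]
final: {1,3,4,7}; accept 1 in set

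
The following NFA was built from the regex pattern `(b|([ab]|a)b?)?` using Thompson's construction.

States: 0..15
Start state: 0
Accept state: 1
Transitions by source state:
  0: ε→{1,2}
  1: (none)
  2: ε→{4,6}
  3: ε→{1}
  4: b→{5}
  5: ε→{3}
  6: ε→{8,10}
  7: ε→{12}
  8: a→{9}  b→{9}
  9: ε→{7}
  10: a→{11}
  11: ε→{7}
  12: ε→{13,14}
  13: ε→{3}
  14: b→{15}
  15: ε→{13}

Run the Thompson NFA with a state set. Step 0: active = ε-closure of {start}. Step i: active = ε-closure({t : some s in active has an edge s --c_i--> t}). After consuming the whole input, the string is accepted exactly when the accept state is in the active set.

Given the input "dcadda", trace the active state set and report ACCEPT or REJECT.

S₀ = ε-closure({0}) = {0,1,2,4,6,8,10}
'd' @ 1: {}  — state set empty
rest 'cadda' ignored (set empty)
final: {}; accept 1 not in set

Answer: REJECT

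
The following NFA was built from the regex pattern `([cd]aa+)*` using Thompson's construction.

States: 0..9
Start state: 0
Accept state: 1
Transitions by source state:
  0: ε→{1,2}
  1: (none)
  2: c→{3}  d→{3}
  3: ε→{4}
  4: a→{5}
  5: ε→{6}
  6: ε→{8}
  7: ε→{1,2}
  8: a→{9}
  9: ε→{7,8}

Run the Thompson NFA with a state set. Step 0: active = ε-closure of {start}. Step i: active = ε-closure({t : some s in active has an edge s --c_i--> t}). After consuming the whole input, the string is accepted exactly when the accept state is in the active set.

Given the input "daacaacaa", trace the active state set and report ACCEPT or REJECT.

start: ε-closure({0}) = {0,1,2}
'd' @ 1: {3,4}
'a' @ 2: {5,6,8}
'a' @ 3: {1,2,7,8,9}  ✓accept
'c' @ 4: {3,4}
'a' @ 5: {5,6,8}
'a' @ 6: {1,2,7,8,9}  ✓accept
'c' @ 7: {3,4}
'a' @ 8: {5,6,8}
'a' @ 9: {1,2,7,8,9}  ✓accept
after full input: {1,2,7,8,9}  (accept=1 in)

Answer: ACCEPT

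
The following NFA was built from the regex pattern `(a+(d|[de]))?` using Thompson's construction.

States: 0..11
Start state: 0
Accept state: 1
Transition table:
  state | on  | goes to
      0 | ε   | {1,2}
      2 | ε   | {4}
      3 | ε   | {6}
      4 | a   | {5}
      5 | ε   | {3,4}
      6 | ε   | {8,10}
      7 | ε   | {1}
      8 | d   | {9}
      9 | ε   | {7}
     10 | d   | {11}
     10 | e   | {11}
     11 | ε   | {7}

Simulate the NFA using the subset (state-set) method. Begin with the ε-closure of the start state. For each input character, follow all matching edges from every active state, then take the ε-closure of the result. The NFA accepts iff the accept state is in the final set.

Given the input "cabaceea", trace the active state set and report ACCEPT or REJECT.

start: ε-closure({0}) = {0,1,2,4}
'c' @ 1: {}  — no active states
rest 'abaceea' ignored (set empty)
after full input: {}  (accept=1 not in)

Answer: REJECT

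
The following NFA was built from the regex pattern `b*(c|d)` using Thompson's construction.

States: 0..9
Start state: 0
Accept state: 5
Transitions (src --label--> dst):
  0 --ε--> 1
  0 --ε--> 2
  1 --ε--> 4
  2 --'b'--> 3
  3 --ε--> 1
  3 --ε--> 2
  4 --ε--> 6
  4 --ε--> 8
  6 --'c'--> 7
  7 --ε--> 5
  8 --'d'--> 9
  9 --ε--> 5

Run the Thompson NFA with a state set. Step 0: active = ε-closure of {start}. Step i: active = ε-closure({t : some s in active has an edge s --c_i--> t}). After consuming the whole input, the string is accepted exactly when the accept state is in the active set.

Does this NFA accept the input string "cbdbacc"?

Answer: REJECT

Derivation:
start: ε-closure({0}) = {0,1,2,4,6,8}
'c' @ 1: {5,7}  (accept∈set)
'b' @ 2: {}  — no active states
rest 'dbacc' ignored (set empty)
end set {} — state 5 not in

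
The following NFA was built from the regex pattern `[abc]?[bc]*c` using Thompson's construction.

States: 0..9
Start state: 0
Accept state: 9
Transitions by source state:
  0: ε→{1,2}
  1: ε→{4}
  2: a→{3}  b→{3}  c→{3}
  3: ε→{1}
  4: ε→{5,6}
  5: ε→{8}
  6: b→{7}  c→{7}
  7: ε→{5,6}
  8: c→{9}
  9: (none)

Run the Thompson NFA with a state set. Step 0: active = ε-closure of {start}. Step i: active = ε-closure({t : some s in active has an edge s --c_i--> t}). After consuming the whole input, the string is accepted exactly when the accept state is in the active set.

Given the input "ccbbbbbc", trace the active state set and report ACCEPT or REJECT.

Answer: ACCEPT

Trace:
S₀ = ε-closure({0}) = {0,1,2,4,5,6,8}
'c' @ 1: {1,3,4,5,6,7,8,9}  ✓accept
'c' @ 2: {5,6,7,8,9}  ✓accept
'b' @ 3: {5,6,7,8}
'b' @ 4: {5,6,7,8}
'b' @ 5: {5,6,7,8}
'b' @ 6: {5,6,7,8}
'b' @ 7: {5,6,7,8}
'c' @ 8: {5,6,7,8,9}  ✓accept
end set {5,6,7,8,9} — state 9 in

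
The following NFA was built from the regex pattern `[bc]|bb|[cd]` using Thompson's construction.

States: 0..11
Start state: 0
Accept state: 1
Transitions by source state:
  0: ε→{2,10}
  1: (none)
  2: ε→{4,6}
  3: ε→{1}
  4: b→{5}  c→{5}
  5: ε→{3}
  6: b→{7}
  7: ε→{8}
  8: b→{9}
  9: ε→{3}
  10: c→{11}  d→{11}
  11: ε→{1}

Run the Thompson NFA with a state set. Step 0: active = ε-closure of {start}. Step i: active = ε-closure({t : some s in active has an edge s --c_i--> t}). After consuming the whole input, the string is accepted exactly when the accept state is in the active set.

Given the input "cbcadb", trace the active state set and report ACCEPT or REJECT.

Answer: REJECT

Steps:
start: ε-closure({0}) = {0,2,4,6,10}
'c' @ 1: {1,3,5,11}  [accepting]
'b' @ 2: {}  — state set empty
rest 'cadb' ignored (set empty)
end set {} — state 1 not in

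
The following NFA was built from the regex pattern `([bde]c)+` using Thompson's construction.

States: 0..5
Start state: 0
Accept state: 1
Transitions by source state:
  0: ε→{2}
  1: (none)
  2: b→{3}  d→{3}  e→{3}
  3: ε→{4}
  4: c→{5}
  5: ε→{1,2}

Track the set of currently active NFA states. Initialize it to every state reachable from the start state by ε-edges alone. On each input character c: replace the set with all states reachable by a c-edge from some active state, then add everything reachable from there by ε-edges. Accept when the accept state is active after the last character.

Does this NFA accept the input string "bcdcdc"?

start: ε-closure({0}) = {0,2}
'b' @ 1: {3,4}
'c' @ 2: {1,2,5}  ✓accept
'd' @ 3: {3,4}
'c' @ 4: {1,2,5}  ✓accept
'd' @ 5: {3,4}
'c' @ 6: {1,2,5}  ✓accept
after full input: {1,2,5}  (accept=1 in)

Answer: ACCEPT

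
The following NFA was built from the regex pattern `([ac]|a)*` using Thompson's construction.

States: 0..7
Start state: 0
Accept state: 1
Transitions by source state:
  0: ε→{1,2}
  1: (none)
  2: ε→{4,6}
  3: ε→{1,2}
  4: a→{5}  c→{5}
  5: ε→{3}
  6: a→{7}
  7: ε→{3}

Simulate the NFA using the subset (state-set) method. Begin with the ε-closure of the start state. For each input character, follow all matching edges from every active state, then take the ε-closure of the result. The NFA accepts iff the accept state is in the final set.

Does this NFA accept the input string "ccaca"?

S₀ = ε-closure({0}) = {0,1,2,4,6}
'c' @ 1: {1,2,3,4,5,6}  ✓accept
'c' @ 2: {1,2,3,4,5,6}  ✓accept
'a' @ 3: {1,2,3,4,5,6,7}  ✓accept
'c' @ 4: {1,2,3,4,5,6}  ✓accept
'a' @ 5: {1,2,3,4,5,6,7}  ✓accept
end set {1,2,3,4,5,6,7} — state 1 in

Answer: ACCEPT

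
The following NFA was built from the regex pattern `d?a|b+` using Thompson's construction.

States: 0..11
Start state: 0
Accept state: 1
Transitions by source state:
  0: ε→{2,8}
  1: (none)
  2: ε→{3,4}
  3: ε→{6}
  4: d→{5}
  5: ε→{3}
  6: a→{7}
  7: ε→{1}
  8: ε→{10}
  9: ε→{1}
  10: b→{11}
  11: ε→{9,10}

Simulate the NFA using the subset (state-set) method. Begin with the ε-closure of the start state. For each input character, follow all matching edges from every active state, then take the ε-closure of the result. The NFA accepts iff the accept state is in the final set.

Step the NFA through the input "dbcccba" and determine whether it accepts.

initial (ε-close {0}): {0,2,3,4,6,8,10}
'd' @ 1: {3,5,6}
'b' @ 2: {}  — no active states
rest 'cccba' ignored (set empty)
final: {}; accept 1 not in set

Answer: REJECT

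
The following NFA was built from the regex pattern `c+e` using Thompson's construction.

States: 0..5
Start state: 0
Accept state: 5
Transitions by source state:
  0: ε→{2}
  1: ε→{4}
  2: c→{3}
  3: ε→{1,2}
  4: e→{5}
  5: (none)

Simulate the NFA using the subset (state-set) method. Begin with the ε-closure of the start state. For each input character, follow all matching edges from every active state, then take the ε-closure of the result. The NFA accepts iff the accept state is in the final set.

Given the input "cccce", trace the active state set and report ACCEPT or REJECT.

Answer: ACCEPT

Derivation:
S₀ = ε-closure({0}) = {0,2}
'c' @ 1: {1,2,3,4}
'c' @ 2: {1,2,3,4}
'c' @ 3: {1,2,3,4}
'c' @ 4: {1,2,3,4}
'e' @ 5: {5}  [accepting]
end set {5} — state 5 in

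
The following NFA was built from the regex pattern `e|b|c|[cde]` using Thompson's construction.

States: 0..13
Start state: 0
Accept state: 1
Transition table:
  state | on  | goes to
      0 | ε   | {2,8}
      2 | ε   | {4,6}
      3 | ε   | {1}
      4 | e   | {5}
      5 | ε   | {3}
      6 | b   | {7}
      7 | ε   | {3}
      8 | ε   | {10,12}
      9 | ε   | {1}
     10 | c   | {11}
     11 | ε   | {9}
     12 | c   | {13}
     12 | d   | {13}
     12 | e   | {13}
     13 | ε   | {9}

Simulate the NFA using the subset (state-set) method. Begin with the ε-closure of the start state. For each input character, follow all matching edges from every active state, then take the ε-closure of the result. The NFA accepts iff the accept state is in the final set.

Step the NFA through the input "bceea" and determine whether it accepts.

start: ε-closure({0}) = {0,2,4,6,8,10,12}
'b' @ 1: {1,3,7}  [accepting]
'c' @ 2: {}  — state set empty
rest 'eea' ignored (set empty)
after full input: {}  (accept=1 not in)

Answer: REJECT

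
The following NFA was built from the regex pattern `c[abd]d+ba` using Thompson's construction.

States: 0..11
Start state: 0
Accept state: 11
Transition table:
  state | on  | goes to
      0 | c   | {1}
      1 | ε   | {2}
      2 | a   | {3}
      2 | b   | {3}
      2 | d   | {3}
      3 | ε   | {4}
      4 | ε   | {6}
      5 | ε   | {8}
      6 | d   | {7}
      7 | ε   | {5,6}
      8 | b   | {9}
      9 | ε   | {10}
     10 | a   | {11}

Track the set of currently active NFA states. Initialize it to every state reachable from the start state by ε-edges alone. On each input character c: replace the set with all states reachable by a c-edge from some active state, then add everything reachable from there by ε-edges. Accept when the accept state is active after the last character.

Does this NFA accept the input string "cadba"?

Answer: ACCEPT

Derivation:
S₀ = ε-closure({0}) = {0}
'c' @ 1: {1,2}
'a' @ 2: {3,4,6}
'd' @ 3: {5,6,7,8}
'b' @ 4: {9,10}
'a' @ 5: {11}  ✓accept
after full input: {11}  (accept=11 in)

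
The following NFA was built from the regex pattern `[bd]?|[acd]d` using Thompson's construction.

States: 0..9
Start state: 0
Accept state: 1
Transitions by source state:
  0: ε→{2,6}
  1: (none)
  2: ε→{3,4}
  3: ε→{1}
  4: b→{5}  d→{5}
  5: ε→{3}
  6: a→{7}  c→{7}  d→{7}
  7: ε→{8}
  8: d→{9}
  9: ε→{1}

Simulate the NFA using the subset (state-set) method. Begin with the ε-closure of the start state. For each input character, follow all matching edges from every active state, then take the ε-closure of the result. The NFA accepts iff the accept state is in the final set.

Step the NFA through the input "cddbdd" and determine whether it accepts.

initial (ε-close {0}): {0,1,2,3,4,6}
'c' @ 1: {7,8}
'd' @ 2: {1,9}  [accepting]
'd' @ 3: {}  — dead — no transitions
rest 'bdd' ignored (set empty)
end set {} — state 1 not in

Answer: REJECT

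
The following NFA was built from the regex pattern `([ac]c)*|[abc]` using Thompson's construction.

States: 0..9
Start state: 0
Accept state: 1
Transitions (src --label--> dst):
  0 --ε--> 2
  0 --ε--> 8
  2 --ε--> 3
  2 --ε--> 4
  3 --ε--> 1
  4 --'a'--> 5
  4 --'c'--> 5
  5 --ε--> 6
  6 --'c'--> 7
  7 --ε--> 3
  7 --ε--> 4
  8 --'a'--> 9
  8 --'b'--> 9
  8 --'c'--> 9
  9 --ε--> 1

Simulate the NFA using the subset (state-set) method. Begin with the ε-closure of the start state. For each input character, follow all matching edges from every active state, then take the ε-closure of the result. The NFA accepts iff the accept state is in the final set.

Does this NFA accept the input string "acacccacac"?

Answer: ACCEPT

Derivation:
start: ε-closure({0}) = {0,1,2,3,4,8}
'a' @ 1: {1,5,6,9}  ✓accept
'c' @ 2: {1,3,4,7}  ✓accept
'a' @ 3: {5,6}
'c' @ 4: {1,3,4,7}  ✓accept
'c' @ 5: {5,6}
'c' @ 6: {1,3,4,7}  ✓accept
'a' @ 7: {5,6}
'c' @ 8: {1,3,4,7}  ✓accept
'a' @ 9: {5,6}
'c' @ 10: {1,3,4,7}  ✓accept
after full input: {1,3,4,7}  (accept=1 in)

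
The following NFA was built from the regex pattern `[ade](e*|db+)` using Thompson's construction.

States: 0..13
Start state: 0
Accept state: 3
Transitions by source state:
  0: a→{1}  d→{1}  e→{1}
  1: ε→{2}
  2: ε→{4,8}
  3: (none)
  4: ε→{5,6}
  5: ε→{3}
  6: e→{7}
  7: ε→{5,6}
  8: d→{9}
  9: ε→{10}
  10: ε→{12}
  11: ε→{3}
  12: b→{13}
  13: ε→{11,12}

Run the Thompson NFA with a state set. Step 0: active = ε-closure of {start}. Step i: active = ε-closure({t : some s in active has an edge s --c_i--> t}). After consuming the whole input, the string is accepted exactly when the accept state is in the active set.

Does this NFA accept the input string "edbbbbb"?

S₀ = ε-closure({0}) = {0}
'e' @ 1: {1,2,3,4,5,6,8}  ✓accept
'd' @ 2: {9,10,12}
'b' @ 3: {3,11,12,13}  ✓accept
'b' @ 4: {3,11,12,13}  ✓accept
'b' @ 5: {3,11,12,13}  ✓accept
'b' @ 6: {3,11,12,13}  ✓accept
'b' @ 7: {3,11,12,13}  ✓accept
after full input: {3,11,12,13}  (accept=3 in)

Answer: ACCEPT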